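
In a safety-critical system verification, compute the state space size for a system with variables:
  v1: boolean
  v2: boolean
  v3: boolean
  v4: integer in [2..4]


State space = product of domain sizes of all variables.
Domain sizes:
  v1 (boolean): 2
  v2 (boolean): 2
  v3 (boolean): 2
  v4 (integer in [2..4]): 3
Product = 2 * 2 * 2 * 3 = 24

24


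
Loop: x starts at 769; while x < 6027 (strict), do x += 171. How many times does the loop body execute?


Step 1: x goes from 769 toward 6027 by 171; the body runs while x<6027, so iterations = ceil((bound-start)/step)
Step 2: Distance=5258
Step 3: ceil(5258/171)=31

31


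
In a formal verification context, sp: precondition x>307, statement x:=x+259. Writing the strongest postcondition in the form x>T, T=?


Formula: sp(P, x:=E) = exists old_x. (x = E[old_x/x]) AND P[old_x/x] (old_x is the value of x before the assignment; eliminate old_x by solving x = E[old_x/x] for old_x)
Step 1: Precondition P: x>307, i.e. old_x > 307
Step 2: Assignment gives x = old_x + 259, so old_x = x - 259
Step 3: Substitute into P: x - 259 > 307
Step 4: Simplify: x > 307+259 = 566

566


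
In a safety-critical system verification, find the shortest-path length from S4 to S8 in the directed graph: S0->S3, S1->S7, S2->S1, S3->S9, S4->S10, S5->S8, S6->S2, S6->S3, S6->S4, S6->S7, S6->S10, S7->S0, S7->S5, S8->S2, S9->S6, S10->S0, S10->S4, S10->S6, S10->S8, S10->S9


BFS layer-by-layer from S4:
  dist 0: {S4}
  dist 1: {S10}
  dist 2: {S0, S6, S8, S9}
  -> S8 reached at distance 2
Shortest path length = 2

2


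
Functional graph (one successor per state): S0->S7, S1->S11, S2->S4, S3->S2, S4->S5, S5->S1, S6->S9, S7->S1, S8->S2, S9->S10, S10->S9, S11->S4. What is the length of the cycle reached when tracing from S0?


Trace from S0 until a state repeats:
  S0 -> S7 -> S1 -> S11 -> S4 -> S5 -> S1
S1 first seen at step 2, revisited at step 6.
Cycle length = 6 - 2 = 4

4


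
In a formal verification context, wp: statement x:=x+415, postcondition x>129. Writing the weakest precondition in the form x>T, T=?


Formula: wp(x:=E, P) = P[E/x] (substitute E for x in postcondition)
Step 1: Postcondition: x>129
Step 2: Substitute x+415 for x: x+415>129
Step 3: Solve for x: x > 129-415 = -286

-286


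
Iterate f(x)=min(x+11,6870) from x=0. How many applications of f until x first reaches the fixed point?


Step 1: x=0, cap=6870, increment=11
Step 2: x grows by 11 each step until capped at 6870; fixed point is x=6870
Step 3: iterations = ceil(6870/11) = 625

625


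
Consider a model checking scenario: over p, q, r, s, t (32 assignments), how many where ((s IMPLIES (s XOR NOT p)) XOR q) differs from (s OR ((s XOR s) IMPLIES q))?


F1 = ((s IMPLIES (s XOR NOT p)) XOR q)
F2 = (s OR ((s XOR s) IMPLIES q))
Evaluate both on each of 32 rows (bits = p,q,r,s,t):
  row 0 [00000]: F1=1 F2=1 -> 0
  row 1 [00001]: F1=1 F2=1 -> 0
  row 2 [00010]: F1=0 F2=1 (differ) -> 1
  row 3 [00011]: F1=0 F2=1 (differ) -> 1
  row 4 [00100]: F1=1 F2=1 -> 0
  row 5 [00101]: F1=1 F2=1 -> 0
  row 6 [00110]: F1=0 F2=1 (differ) -> 1
  row 7 [00111]: F1=0 F2=1 (differ) -> 1
  row 8 [01000]: F1=0 F2=1 (differ) -> 1
  row 9 [01001]: F1=0 F2=1 (differ) -> 1
  row 10 [01010]: F1=1 F2=1 -> 0
  row 11 [01011]: F1=1 F2=1 -> 0
  row 12 [01100]: F1=0 F2=1 (differ) -> 1
  row 13 [01101]: F1=0 F2=1 (differ) -> 1
  row 14 [01110]: F1=1 F2=1 -> 0
  row 15 [01111]: F1=1 F2=1 -> 0
  row 16 [10000]: F1=1 F2=1 -> 0
  row 17 [10001]: F1=1 F2=1 -> 0
  row 18 [10010]: F1=1 F2=1 -> 0
  row 19 [10011]: F1=1 F2=1 -> 0
  row 20 [10100]: F1=1 F2=1 -> 0
  row 21 [10101]: F1=1 F2=1 -> 0
  row 22 [10110]: F1=1 F2=1 -> 0
  row 23 [10111]: F1=1 F2=1 -> 0
  row 24 [11000]: F1=0 F2=1 (differ) -> 1
  row 25 [11001]: F1=0 F2=1 (differ) -> 1
  row 26 [11010]: F1=0 F2=1 (differ) -> 1
  row 27 [11011]: F1=0 F2=1 (differ) -> 1
  row 28 [11100]: F1=0 F2=1 (differ) -> 1
  row 29 [11101]: F1=0 F2=1 (differ) -> 1
  row 30 [11110]: F1=0 F2=1 (differ) -> 1
  row 31 [11111]: F1=0 F2=1 (differ) -> 1
Full result column, 8 rows per line (p,q fixed per line; r,s,t runs 000..111 left to right):
  rows 0-7 [p,q=00]: 00110011  (ones: 4)
  rows 8-15 [p,q=01]: 11001100  (ones: 4)
  rows 16-23 [p,q=10]: 00000000  (ones: 0)
  rows 24-31 [p,q=11]: 11111111  (ones: 8)
Disagreements = 4+4+0+8 = 16

16


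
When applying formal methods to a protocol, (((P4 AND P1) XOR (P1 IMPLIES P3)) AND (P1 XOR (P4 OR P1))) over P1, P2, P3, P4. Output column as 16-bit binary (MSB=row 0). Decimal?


Formula: (((P4 AND P1) XOR (P1 IMPLIES P3)) AND (P1 XOR (P4 OR P1))) over P1, P2, P3, P4 (16 rows)
Evaluate each row (bits = P1,P2,P3,P4, MSB first):
  row 0 [0000]: (((0 AND 0) XOR (0 IMPLIES 0)) AND (0 XOR (0 OR 0))) -> 0
  row 1 [0001]: (((1 AND 0) XOR (0 IMPLIES 0)) AND (0 XOR (1 OR 0))) -> 1
  row 2 [0010]: (((0 AND 0) XOR (0 IMPLIES 1)) AND (0 XOR (0 OR 0))) -> 0
  row 3 [0011]: (((1 AND 0) XOR (0 IMPLIES 1)) AND (0 XOR (1 OR 0))) -> 1
  row 4 [0100]: (((0 AND 0) XOR (0 IMPLIES 0)) AND (0 XOR (0 OR 0))) -> 0
  row 5 [0101]: (((1 AND 0) XOR (0 IMPLIES 0)) AND (0 XOR (1 OR 0))) -> 1
  row 6 [0110]: (((0 AND 0) XOR (0 IMPLIES 1)) AND (0 XOR (0 OR 0))) -> 0
  row 7 [0111]: (((1 AND 0) XOR (0 IMPLIES 1)) AND (0 XOR (1 OR 0))) -> 1
  row 8 [1000]: (((0 AND 1) XOR (1 IMPLIES 0)) AND (1 XOR (0 OR 1))) -> 0
  row 9 [1001]: (((1 AND 1) XOR (1 IMPLIES 0)) AND (1 XOR (1 OR 1))) -> 0
  row 10 [1010]: (((0 AND 1) XOR (1 IMPLIES 1)) AND (1 XOR (0 OR 1))) -> 0
  row 11 [1011]: (((1 AND 1) XOR (1 IMPLIES 1)) AND (1 XOR (1 OR 1))) -> 0
  row 12 [1100]: (((0 AND 1) XOR (1 IMPLIES 0)) AND (1 XOR (0 OR 1))) -> 0
  row 13 [1101]: (((1 AND 1) XOR (1 IMPLIES 0)) AND (1 XOR (1 OR 1))) -> 0
  row 14 [1110]: (((0 AND 1) XOR (1 IMPLIES 1)) AND (1 XOR (0 OR 1))) -> 0
  row 15 [1111]: (((1 AND 1) XOR (1 IMPLIES 1)) AND (1 XOR (1 OR 1))) -> 0
Full result column, 4 rows per line (P1,P2 fixed per line; P3,P4 runs 00..11 left to right):
  rows 0-3 [P1,P2=00]: 0101  = hex 5
  rows 4-7 [P1,P2=01]: 0101  = hex 5
  rows 8-11 [P1,P2=10]: 0000  = hex 0
  rows 12-15 [P1,P2=11]: 0000  = hex 0
Output column (row 0 .. row 15) = 0101010100000000
Output column grouped in 4s = 0101 0101 0000 0000 = 0x5500
Convert to decimal digit by digit (value = value*16 + digit):
  5 -> 5
  5*16 + 5 = 85
  85*16 + 0 = 1360
  1360*16 + 0 = 21760
Decimal = 21760

21760


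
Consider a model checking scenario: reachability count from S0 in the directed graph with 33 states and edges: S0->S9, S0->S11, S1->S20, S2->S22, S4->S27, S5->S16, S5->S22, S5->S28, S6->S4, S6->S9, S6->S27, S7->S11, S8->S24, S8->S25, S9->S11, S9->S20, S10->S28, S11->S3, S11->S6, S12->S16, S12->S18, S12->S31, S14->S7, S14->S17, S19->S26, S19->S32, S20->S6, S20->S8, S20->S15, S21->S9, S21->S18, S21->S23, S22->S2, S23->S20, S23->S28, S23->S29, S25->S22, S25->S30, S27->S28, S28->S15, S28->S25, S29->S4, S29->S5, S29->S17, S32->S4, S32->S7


BFS from S0:
  layer 0: {S0}
  layer 1: {S9, S11}
  layer 2: {S3, S6, S20}
  layer 3: {S4, S8, S15, S27}
  layer 4: {S24, S25, S28}
  layer 5: {S22, S30}
  layer 6: {S2}
Reachable set: {S0, S2, S3, S4, S6, S8, S9, S11, S15, S20, S22, S24, S25, S27, S28, S30}
Count = 16

16


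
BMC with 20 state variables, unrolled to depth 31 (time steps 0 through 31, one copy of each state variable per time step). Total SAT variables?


BMC unrolls to depth k, creating one copy of each state var for steps 0..k.
Step count = 31 + 1 = 32 (steps 0 through 31)
Vars per step = 20
Total = 20 * 32 = 640

640


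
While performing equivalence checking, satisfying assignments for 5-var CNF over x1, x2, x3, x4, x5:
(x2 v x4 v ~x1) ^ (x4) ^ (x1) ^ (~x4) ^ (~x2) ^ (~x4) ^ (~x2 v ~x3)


CNF with 7 clauses over 5 vars (32 assignments).
An assignment satisfies CNF iff every clause has >=1 true literal.
Check each row (bits = x1,x2,x3,x4,x5; clause T/F shown):
  row 0 [00000]: clauses=TFFTTTT -> 0
  row 1 [00001]: clauses=TFFTTTT -> 0
  row 2 [00010]: clauses=TTFFTFT -> 0
  row 3 [00011]: clauses=TTFFTFT -> 0
  row 4 [00100]: clauses=TFFTTTT -> 0
  row 5 [00101]: clauses=TFFTTTT -> 0
  row 6 [00110]: clauses=TTFFTFT -> 0
  row 7 [00111]: clauses=TTFFTFT -> 0
  row 8 [01000]: clauses=TFFTFTT -> 0
  row 9 [01001]: clauses=TFFTFTT -> 0
  row 10 [01010]: clauses=TTFFFFT -> 0
  row 11 [01011]: clauses=TTFFFFT -> 0
  row 12 [01100]: clauses=TFFTFTF -> 0
  row 13 [01101]: clauses=TFFTFTF -> 0
  row 14 [01110]: clauses=TTFFFFF -> 0
  row 15 [01111]: clauses=TTFFFFF -> 0
  row 16 [10000]: clauses=FFTTTTT -> 0
  row 17 [10001]: clauses=FFTTTTT -> 0
  row 18 [10010]: clauses=TTTFTFT -> 0
  row 19 [10011]: clauses=TTTFTFT -> 0
  row 20 [10100]: clauses=FFTTTTT -> 0
  row 21 [10101]: clauses=FFTTTTT -> 0
  row 22 [10110]: clauses=TTTFTFT -> 0
  row 23 [10111]: clauses=TTTFTFT -> 0
  row 24 [11000]: clauses=TFTTFTT -> 0
  row 25 [11001]: clauses=TFTTFTT -> 0
  row 26 [11010]: clauses=TTTFFFT -> 0
  row 27 [11011]: clauses=TTTFFFT -> 0
  row 28 [11100]: clauses=TFTTFTF -> 0
  row 29 [11101]: clauses=TFTTFTF -> 0
  row 30 [11110]: clauses=TTTFFFF -> 0
  row 31 [11111]: clauses=TTTFFFF -> 0
Full result column, 8 rows per line (x1,x2 fixed per line; x3,x4,x5 runs 000..111 left to right):
  rows 0-7 [x1,x2=00]: 00000000  (ones: 0)
  rows 8-15 [x1,x2=01]: 00000000  (ones: 0)
  rows 16-23 [x1,x2=10]: 00000000  (ones: 0)
  rows 24-31 [x1,x2=11]: 00000000  (ones: 0)
Satisfying assignments = 0+0+0+0 = 0

0


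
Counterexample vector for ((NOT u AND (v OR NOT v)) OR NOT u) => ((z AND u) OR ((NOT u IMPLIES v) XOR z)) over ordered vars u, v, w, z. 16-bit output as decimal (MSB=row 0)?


F1 = ((NOT u AND (v OR NOT v)) OR NOT u)
F2 = ((z AND u) OR ((NOT u IMPLIES v) XOR z))
Counterexample to F1=>F2 is where F1=1 and F2=0.
Evaluate each row (bits = u,v,w,z, MSB first):
  row 0 [0000]: F1=1 F2=0 -> F1&~F2 -> 1
  row 1 [0001]: F1=1 F2=1 -> F1&~F2 -> 0
  row 2 [0010]: F1=1 F2=0 -> F1&~F2 -> 1
  row 3 [0011]: F1=1 F2=1 -> F1&~F2 -> 0
  row 4 [0100]: F1=1 F2=1 -> F1&~F2 -> 0
  row 5 [0101]: F1=1 F2=0 -> F1&~F2 -> 1
  row 6 [0110]: F1=1 F2=1 -> F1&~F2 -> 0
  row 7 [0111]: F1=1 F2=0 -> F1&~F2 -> 1
  row 8 [1000]: F1=0 F2=1 -> F1&~F2 -> 0
  row 9 [1001]: F1=0 F2=1 -> F1&~F2 -> 0
  row 10 [1010]: F1=0 F2=1 -> F1&~F2 -> 0
  row 11 [1011]: F1=0 F2=1 -> F1&~F2 -> 0
  row 12 [1100]: F1=0 F2=1 -> F1&~F2 -> 0
  row 13 [1101]: F1=0 F2=1 -> F1&~F2 -> 0
  row 14 [1110]: F1=0 F2=1 -> F1&~F2 -> 0
  row 15 [1111]: F1=0 F2=1 -> F1&~F2 -> 0
Full result column, 4 rows per line (u,v fixed per line; w,z runs 00..11 left to right):
  rows 0-3 [u,v=00]: 1010  = hex A
  rows 4-7 [u,v=01]: 0101  = hex 5
  rows 8-11 [u,v=10]: 0000  = hex 0
  rows 12-15 [u,v=11]: 0000  = hex 0
Counterexample vector (row 0 .. row 15) = 1010010100000000
Output column grouped in 4s = 1010 0101 0000 0000 = 0xA500
Convert to decimal digit by digit (value = value*16 + digit):
  A -> 10
  10*16 + 5 = 165
  165*16 + 0 = 2640
  2640*16 + 0 = 42240
Decimal = 42240

42240


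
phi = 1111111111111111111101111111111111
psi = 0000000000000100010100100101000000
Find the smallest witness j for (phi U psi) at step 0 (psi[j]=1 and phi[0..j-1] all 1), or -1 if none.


(phi U psi) at 0: need smallest j with psi[j]=1 and phi[i]=1 for all i in [0,j).
Scan from step 0:
  step 0: phi=1, psi=0 -> continue
  step 1: phi=1, psi=0 -> continue
  step 2: phi=1, psi=0 -> continue
  step 3: phi=1, psi=0 -> continue
  step 13: psi=1 and phi held for [0,13) -> witness found
Witness step = 13

13


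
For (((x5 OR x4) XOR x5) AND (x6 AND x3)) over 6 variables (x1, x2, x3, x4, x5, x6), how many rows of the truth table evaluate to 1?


Formula: (((x5 OR x4) XOR x5) AND (x6 AND x3)) over 6 vars (64 rows)
Evaluate each row (x1, x2, x3, x4, x5, x6 as bits, MSB first):
  row 0 [000000]: (((0 OR 0) XOR 0) AND (0 AND 0)) -> 0
  row 1 [000001]: (((0 OR 0) XOR 0) AND (1 AND 0)) -> 0
  row 2 [000010]: (((1 OR 0) XOR 1) AND (0 AND 0)) -> 0
  row 3 [000011]: (((1 OR 0) XOR 1) AND (1 AND 0)) -> 0
  row 4 [000100]: (((0 OR 1) XOR 0) AND (0 AND 0)) -> 0
  (every remaining row is evaluated the same way; all 64 results are listed next)
Full result column, 8 rows per line (x1,x2,x3 fixed per line; x4,x5,x6 runs 000..111 left to right):
  rows 0-7 [x1,x2,x3=000]: 00000000  (ones: 0)
  rows 8-15 [x1,x2,x3=001]: 00000100  (ones: 1)
  rows 16-23 [x1,x2,x3=010]: 00000000  (ones: 0)
  rows 24-31 [x1,x2,x3=011]: 00000100  (ones: 1)
  rows 32-39 [x1,x2,x3=100]: 00000000  (ones: 0)
  rows 40-47 [x1,x2,x3=101]: 00000100  (ones: 1)
  rows 48-55 [x1,x2,x3=110]: 00000000  (ones: 0)
  rows 56-63 [x1,x2,x3=111]: 00000100  (ones: 1)
Count of 1-rows = 0+1+0+1+0+1+0+1 = 4

4


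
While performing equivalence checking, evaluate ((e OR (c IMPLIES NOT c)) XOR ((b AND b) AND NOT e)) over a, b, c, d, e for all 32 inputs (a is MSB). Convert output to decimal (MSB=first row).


Formula: ((e OR (c IMPLIES NOT c)) XOR ((b AND b) AND NOT e)) over a, b, c, d, e (32 rows)
Evaluate each row (bits = a,b,c,d,e, MSB first):
  row 0 [00000]: ((0 OR (0 IMPLIES NOT 0)) XOR ((0 AND 0) AND NOT 0)) -> 1
  row 1 [00001]: ((1 OR (0 IMPLIES NOT 0)) XOR ((0 AND 0) AND NOT 1)) -> 1
  row 2 [00010]: ((0 OR (0 IMPLIES NOT 0)) XOR ((0 AND 0) AND NOT 0)) -> 1
  row 3 [00011]: ((1 OR (0 IMPLIES NOT 0)) XOR ((0 AND 0) AND NOT 1)) -> 1
  row 4 [00100]: ((0 OR (1 IMPLIES NOT 1)) XOR ((0 AND 0) AND NOT 0)) -> 0
  row 5 [00101]: ((1 OR (1 IMPLIES NOT 1)) XOR ((0 AND 0) AND NOT 1)) -> 1
  row 6 [00110]: ((0 OR (1 IMPLIES NOT 1)) XOR ((0 AND 0) AND NOT 0)) -> 0
  row 7 [00111]: ((1 OR (1 IMPLIES NOT 1)) XOR ((0 AND 0) AND NOT 1)) -> 1
  row 8 [01000]: ((0 OR (0 IMPLIES NOT 0)) XOR ((1 AND 1) AND NOT 0)) -> 0
  row 9 [01001]: ((1 OR (0 IMPLIES NOT 0)) XOR ((1 AND 1) AND NOT 1)) -> 1
  row 10 [01010]: ((0 OR (0 IMPLIES NOT 0)) XOR ((1 AND 1) AND NOT 0)) -> 0
  row 11 [01011]: ((1 OR (0 IMPLIES NOT 0)) XOR ((1 AND 1) AND NOT 1)) -> 1
  row 12 [01100]: ((0 OR (1 IMPLIES NOT 1)) XOR ((1 AND 1) AND NOT 0)) -> 1
  row 13 [01101]: ((1 OR (1 IMPLIES NOT 1)) XOR ((1 AND 1) AND NOT 1)) -> 1
  row 14 [01110]: ((0 OR (1 IMPLIES NOT 1)) XOR ((1 AND 1) AND NOT 0)) -> 1
  row 15 [01111]: ((1 OR (1 IMPLIES NOT 1)) XOR ((1 AND 1) AND NOT 1)) -> 1
  row 16 [10000]: ((0 OR (0 IMPLIES NOT 0)) XOR ((0 AND 0) AND NOT 0)) -> 1
  row 17 [10001]: ((1 OR (0 IMPLIES NOT 0)) XOR ((0 AND 0) AND NOT 1)) -> 1
  row 18 [10010]: ((0 OR (0 IMPLIES NOT 0)) XOR ((0 AND 0) AND NOT 0)) -> 1
  row 19 [10011]: ((1 OR (0 IMPLIES NOT 0)) XOR ((0 AND 0) AND NOT 1)) -> 1
  row 20 [10100]: ((0 OR (1 IMPLIES NOT 1)) XOR ((0 AND 0) AND NOT 0)) -> 0
  row 21 [10101]: ((1 OR (1 IMPLIES NOT 1)) XOR ((0 AND 0) AND NOT 1)) -> 1
  row 22 [10110]: ((0 OR (1 IMPLIES NOT 1)) XOR ((0 AND 0) AND NOT 0)) -> 0
  row 23 [10111]: ((1 OR (1 IMPLIES NOT 1)) XOR ((0 AND 0) AND NOT 1)) -> 1
  row 24 [11000]: ((0 OR (0 IMPLIES NOT 0)) XOR ((1 AND 1) AND NOT 0)) -> 0
  row 25 [11001]: ((1 OR (0 IMPLIES NOT 0)) XOR ((1 AND 1) AND NOT 1)) -> 1
  row 26 [11010]: ((0 OR (0 IMPLIES NOT 0)) XOR ((1 AND 1) AND NOT 0)) -> 0
  row 27 [11011]: ((1 OR (0 IMPLIES NOT 0)) XOR ((1 AND 1) AND NOT 1)) -> 1
  row 28 [11100]: ((0 OR (1 IMPLIES NOT 1)) XOR ((1 AND 1) AND NOT 0)) -> 1
  row 29 [11101]: ((1 OR (1 IMPLIES NOT 1)) XOR ((1 AND 1) AND NOT 1)) -> 1
  row 30 [11110]: ((0 OR (1 IMPLIES NOT 1)) XOR ((1 AND 1) AND NOT 0)) -> 1
  row 31 [11111]: ((1 OR (1 IMPLIES NOT 1)) XOR ((1 AND 1) AND NOT 1)) -> 1
Full result column, 4 rows per line (a,b,c fixed per line; d,e runs 00..11 left to right):
  rows 0-3 [a,b,c=000]: 1111  = hex F
  rows 4-7 [a,b,c=001]: 0101  = hex 5
  rows 8-11 [a,b,c=010]: 0101  = hex 5
  rows 12-15 [a,b,c=011]: 1111  = hex F
  rows 16-19 [a,b,c=100]: 1111  = hex F
  rows 20-23 [a,b,c=101]: 0101  = hex 5
  rows 24-27 [a,b,c=110]: 0101  = hex 5
  rows 28-31 [a,b,c=111]: 1111  = hex F
Output column (row 0 .. row 31) = 11110101010111111111010101011111
Output column grouped in 4s = 1111 0101 0101 1111 1111 0101 0101 1111 = 0xF55FF55F
Convert to decimal digit by digit (value = value*16 + digit):
  F -> 15
  15*16 + 5 = 245
  245*16 + 5 = 3925
  3925*16 + 15 (F) = 62815
  62815*16 + 15 (F) = 1005055
  1005055*16 + 5 = 16080885
  16080885*16 + 5 = 257294165
  257294165*16 + 15 (F) = 4116706655
Decimal = 4116706655

4116706655


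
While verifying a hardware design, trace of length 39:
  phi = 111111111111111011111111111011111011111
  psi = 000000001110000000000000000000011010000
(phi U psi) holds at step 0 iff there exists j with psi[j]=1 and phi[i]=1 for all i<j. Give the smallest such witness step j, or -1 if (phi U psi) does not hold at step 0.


(phi U psi) at 0: need smallest j with psi[j]=1 and phi[i]=1 for all i in [0,j).
Scan from step 0:
  step 0: phi=1, psi=0 -> continue
  step 1: phi=1, psi=0 -> continue
  step 2: phi=1, psi=0 -> continue
  step 3: phi=1, psi=0 -> continue
  step 8: psi=1 and phi held for [0,8) -> witness found
Witness step = 8

8


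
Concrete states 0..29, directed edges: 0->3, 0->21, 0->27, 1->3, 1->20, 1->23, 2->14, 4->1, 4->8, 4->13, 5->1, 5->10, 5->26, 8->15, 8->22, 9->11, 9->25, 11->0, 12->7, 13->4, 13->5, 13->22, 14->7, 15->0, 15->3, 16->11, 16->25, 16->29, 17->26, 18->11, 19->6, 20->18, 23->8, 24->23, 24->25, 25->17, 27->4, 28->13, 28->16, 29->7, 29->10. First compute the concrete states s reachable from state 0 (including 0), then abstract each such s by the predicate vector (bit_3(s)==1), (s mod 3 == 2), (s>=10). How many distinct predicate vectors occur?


BFS from 0:
Concrete reachable: {0, 1, 3, 4, 5, 8, 10, 11, 13, 15, 18, 20, 21, 22, 23, 26, 27}
Abstract via predicates (bit_3(s)==1), (s mod 3 == 2), (s>=10):
  (0,0,0) <- {0, 1, 3, 4}
  (0,0,1) <- {18, 21, 22}
  (0,1,0) <- {5}
  (0,1,1) <- {20, 23}
  (1,0,1) <- {10, 13, 15, 27}
  (1,1,0) <- {8}
  (1,1,1) <- {11, 26}
Distinct abstract states = 7

7


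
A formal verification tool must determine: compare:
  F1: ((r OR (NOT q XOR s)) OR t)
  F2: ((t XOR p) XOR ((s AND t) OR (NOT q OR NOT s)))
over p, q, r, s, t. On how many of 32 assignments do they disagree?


F1 = ((r OR (NOT q XOR s)) OR t)
F2 = ((t XOR p) XOR ((s AND t) OR (NOT q OR NOT s)))
Evaluate both on each of 32 rows (bits = p,q,r,s,t):
  row 0 [00000]: F1=1 F2=1 -> 0
  row 1 [00001]: F1=1 F2=0 (differ) -> 1
  row 2 [00010]: F1=0 F2=1 (differ) -> 1
  row 3 [00011]: F1=1 F2=0 (differ) -> 1
  row 4 [00100]: F1=1 F2=1 -> 0
  row 5 [00101]: F1=1 F2=0 (differ) -> 1
  row 6 [00110]: F1=1 F2=1 -> 0
  row 7 [00111]: F1=1 F2=0 (differ) -> 1
  row 8 [01000]: F1=0 F2=1 (differ) -> 1
  row 9 [01001]: F1=1 F2=0 (differ) -> 1
  row 10 [01010]: F1=1 F2=0 (differ) -> 1
  row 11 [01011]: F1=1 F2=0 (differ) -> 1
  row 12 [01100]: F1=1 F2=1 -> 0
  row 13 [01101]: F1=1 F2=0 (differ) -> 1
  row 14 [01110]: F1=1 F2=0 (differ) -> 1
  row 15 [01111]: F1=1 F2=0 (differ) -> 1
  row 16 [10000]: F1=1 F2=0 (differ) -> 1
  row 17 [10001]: F1=1 F2=1 -> 0
  row 18 [10010]: F1=0 F2=0 -> 0
  row 19 [10011]: F1=1 F2=1 -> 0
  row 20 [10100]: F1=1 F2=0 (differ) -> 1
  row 21 [10101]: F1=1 F2=1 -> 0
  row 22 [10110]: F1=1 F2=0 (differ) -> 1
  row 23 [10111]: F1=1 F2=1 -> 0
  row 24 [11000]: F1=0 F2=0 -> 0
  row 25 [11001]: F1=1 F2=1 -> 0
  row 26 [11010]: F1=1 F2=1 -> 0
  row 27 [11011]: F1=1 F2=1 -> 0
  row 28 [11100]: F1=1 F2=0 (differ) -> 1
  row 29 [11101]: F1=1 F2=1 -> 0
  row 30 [11110]: F1=1 F2=1 -> 0
  row 31 [11111]: F1=1 F2=1 -> 0
Full result column, 8 rows per line (p,q fixed per line; r,s,t runs 000..111 left to right):
  rows 0-7 [p,q=00]: 01110101  (ones: 5)
  rows 8-15 [p,q=01]: 11110111  (ones: 7)
  rows 16-23 [p,q=10]: 10001010  (ones: 3)
  rows 24-31 [p,q=11]: 00001000  (ones: 1)
Disagreements = 5+7+3+1 = 16

16


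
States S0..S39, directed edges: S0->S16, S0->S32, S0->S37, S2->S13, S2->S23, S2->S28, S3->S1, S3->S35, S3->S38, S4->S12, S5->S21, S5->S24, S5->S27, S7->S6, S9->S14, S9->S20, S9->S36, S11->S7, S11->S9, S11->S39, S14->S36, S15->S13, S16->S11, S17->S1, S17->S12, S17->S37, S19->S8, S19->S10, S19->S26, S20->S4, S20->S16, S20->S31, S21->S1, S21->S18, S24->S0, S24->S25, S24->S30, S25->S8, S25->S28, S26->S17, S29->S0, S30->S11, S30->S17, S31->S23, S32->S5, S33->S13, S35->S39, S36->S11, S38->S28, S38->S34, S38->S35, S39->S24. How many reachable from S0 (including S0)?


BFS from S0:
  layer 0: {S0}
  layer 1: {S16, S32, S37}
  layer 2: {S5, S11}
  layer 3: {S7, S9, S21, S24, S27, S39}
  layer 4: {S1, S6, S14, S18, S20, S25, S30, S36}
  layer 5: {S4, S8, S17, S28, S31}
  layer 6: {S12, S23}
Reachable set: {S0, S1, S4, S5, S6, S7, S8, S9, S11, S12, S14, S16, S17, S18, S20, S21, S23, S24, S25, S27, S28, S30, S31, S32, S36, S37, S39}
Count = 27

27


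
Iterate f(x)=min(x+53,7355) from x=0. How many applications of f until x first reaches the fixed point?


Step 1: x=0, cap=7355, increment=53
Step 2: x grows by 53 each step until capped at 7355; fixed point is x=7355
Step 3: iterations = ceil(7355/53) = 139

139


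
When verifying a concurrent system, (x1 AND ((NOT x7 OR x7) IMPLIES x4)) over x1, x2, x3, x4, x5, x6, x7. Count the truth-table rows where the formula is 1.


Formula: (x1 AND ((NOT x7 OR x7) IMPLIES x4)) over 7 vars (128 rows)
Evaluate each row (x1, x2, x3, x4, x5, x6, x7 as bits, MSB first):
  row 0 [0000000]: (0 AND ((NOT 0 OR 0) IMPLIES 0)) -> 0
  row 1 [0000001]: (0 AND ((NOT 1 OR 1) IMPLIES 0)) -> 0
  row 2 [0000010]: (0 AND ((NOT 0 OR 0) IMPLIES 0)) -> 0
  row 3 [0000011]: (0 AND ((NOT 1 OR 1) IMPLIES 0)) -> 0
  row 4 [0000100]: (0 AND ((NOT 0 OR 0) IMPLIES 0)) -> 0
  (every remaining row is evaluated the same way; all 128 results are listed next)
Full result column, 8 rows per line (x1,x2,x3,x4 fixed per line; x5,x6,x7 runs 000..111 left to right):
  rows 0-7 [x1,x2,x3,x4=0000]: 00000000  (ones: 0)
  rows 8-15 [x1,x2,x3,x4=0001]: 00000000  (ones: 0)
  rows 16-23 [x1,x2,x3,x4=0010]: 00000000  (ones: 0)
  rows 24-31 [x1,x2,x3,x4=0011]: 00000000  (ones: 0)
  rows 32-39 [x1,x2,x3,x4=0100]: 00000000  (ones: 0)
  rows 40-47 [x1,x2,x3,x4=0101]: 00000000  (ones: 0)
  rows 48-55 [x1,x2,x3,x4=0110]: 00000000  (ones: 0)
  rows 56-63 [x1,x2,x3,x4=0111]: 00000000  (ones: 0)
  rows 64-71 [x1,x2,x3,x4=1000]: 00000000  (ones: 0)
  rows 72-79 [x1,x2,x3,x4=1001]: 11111111  (ones: 8)
  rows 80-87 [x1,x2,x3,x4=1010]: 00000000  (ones: 0)
  rows 88-95 [x1,x2,x3,x4=1011]: 11111111  (ones: 8)
  rows 96-103 [x1,x2,x3,x4=1100]: 00000000  (ones: 0)
  rows 104-111 [x1,x2,x3,x4=1101]: 11111111  (ones: 8)
  rows 112-119 [x1,x2,x3,x4=1110]: 00000000  (ones: 0)
  rows 120-127 [x1,x2,x3,x4=1111]: 11111111  (ones: 8)
Count of 1-rows = 0+0+0+0+0+0+0+0+0+8+0+8+0+8+0+8 = 32

32


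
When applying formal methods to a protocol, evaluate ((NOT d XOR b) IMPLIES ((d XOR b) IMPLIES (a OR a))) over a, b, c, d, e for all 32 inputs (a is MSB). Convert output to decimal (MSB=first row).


Formula: ((NOT d XOR b) IMPLIES ((d XOR b) IMPLIES (a OR a))) over a, b, c, d, e (32 rows)
Evaluate each row (bits = a,b,c,d,e, MSB first):
  row 0 [00000]: ((NOT 0 XOR 0) IMPLIES ((0 XOR 0) IMPLIES (0 OR 0))) -> 1
  row 1 [00001]: ((NOT 0 XOR 0) IMPLIES ((0 XOR 0) IMPLIES (0 OR 0))) -> 1
  row 2 [00010]: ((NOT 1 XOR 0) IMPLIES ((1 XOR 0) IMPLIES (0 OR 0))) -> 1
  row 3 [00011]: ((NOT 1 XOR 0) IMPLIES ((1 XOR 0) IMPLIES (0 OR 0))) -> 1
  row 4 [00100]: ((NOT 0 XOR 0) IMPLIES ((0 XOR 0) IMPLIES (0 OR 0))) -> 1
  row 5 [00101]: ((NOT 0 XOR 0) IMPLIES ((0 XOR 0) IMPLIES (0 OR 0))) -> 1
  row 6 [00110]: ((NOT 1 XOR 0) IMPLIES ((1 XOR 0) IMPLIES (0 OR 0))) -> 1
  row 7 [00111]: ((NOT 1 XOR 0) IMPLIES ((1 XOR 0) IMPLIES (0 OR 0))) -> 1
  row 8 [01000]: ((NOT 0 XOR 1) IMPLIES ((0 XOR 1) IMPLIES (0 OR 0))) -> 1
  row 9 [01001]: ((NOT 0 XOR 1) IMPLIES ((0 XOR 1) IMPLIES (0 OR 0))) -> 1
  row 10 [01010]: ((NOT 1 XOR 1) IMPLIES ((1 XOR 1) IMPLIES (0 OR 0))) -> 1
  row 11 [01011]: ((NOT 1 XOR 1) IMPLIES ((1 XOR 1) IMPLIES (0 OR 0))) -> 1
  row 12 [01100]: ((NOT 0 XOR 1) IMPLIES ((0 XOR 1) IMPLIES (0 OR 0))) -> 1
  row 13 [01101]: ((NOT 0 XOR 1) IMPLIES ((0 XOR 1) IMPLIES (0 OR 0))) -> 1
  row 14 [01110]: ((NOT 1 XOR 1) IMPLIES ((1 XOR 1) IMPLIES (0 OR 0))) -> 1
  row 15 [01111]: ((NOT 1 XOR 1) IMPLIES ((1 XOR 1) IMPLIES (0 OR 0))) -> 1
  row 16 [10000]: ((NOT 0 XOR 0) IMPLIES ((0 XOR 0) IMPLIES (1 OR 1))) -> 1
  row 17 [10001]: ((NOT 0 XOR 0) IMPLIES ((0 XOR 0) IMPLIES (1 OR 1))) -> 1
  row 18 [10010]: ((NOT 1 XOR 0) IMPLIES ((1 XOR 0) IMPLIES (1 OR 1))) -> 1
  row 19 [10011]: ((NOT 1 XOR 0) IMPLIES ((1 XOR 0) IMPLIES (1 OR 1))) -> 1
  row 20 [10100]: ((NOT 0 XOR 0) IMPLIES ((0 XOR 0) IMPLIES (1 OR 1))) -> 1
  row 21 [10101]: ((NOT 0 XOR 0) IMPLIES ((0 XOR 0) IMPLIES (1 OR 1))) -> 1
  row 22 [10110]: ((NOT 1 XOR 0) IMPLIES ((1 XOR 0) IMPLIES (1 OR 1))) -> 1
  row 23 [10111]: ((NOT 1 XOR 0) IMPLIES ((1 XOR 0) IMPLIES (1 OR 1))) -> 1
  row 24 [11000]: ((NOT 0 XOR 1) IMPLIES ((0 XOR 1) IMPLIES (1 OR 1))) -> 1
  row 25 [11001]: ((NOT 0 XOR 1) IMPLIES ((0 XOR 1) IMPLIES (1 OR 1))) -> 1
  row 26 [11010]: ((NOT 1 XOR 1) IMPLIES ((1 XOR 1) IMPLIES (1 OR 1))) -> 1
  row 27 [11011]: ((NOT 1 XOR 1) IMPLIES ((1 XOR 1) IMPLIES (1 OR 1))) -> 1
  row 28 [11100]: ((NOT 0 XOR 1) IMPLIES ((0 XOR 1) IMPLIES (1 OR 1))) -> 1
  row 29 [11101]: ((NOT 0 XOR 1) IMPLIES ((0 XOR 1) IMPLIES (1 OR 1))) -> 1
  row 30 [11110]: ((NOT 1 XOR 1) IMPLIES ((1 XOR 1) IMPLIES (1 OR 1))) -> 1
  row 31 [11111]: ((NOT 1 XOR 1) IMPLIES ((1 XOR 1) IMPLIES (1 OR 1))) -> 1
Full result column, 4 rows per line (a,b,c fixed per line; d,e runs 00..11 left to right):
  rows 0-3 [a,b,c=000]: 1111  = hex F
  rows 4-7 [a,b,c=001]: 1111  = hex F
  rows 8-11 [a,b,c=010]: 1111  = hex F
  rows 12-15 [a,b,c=011]: 1111  = hex F
  rows 16-19 [a,b,c=100]: 1111  = hex F
  rows 20-23 [a,b,c=101]: 1111  = hex F
  rows 24-27 [a,b,c=110]: 1111  = hex F
  rows 28-31 [a,b,c=111]: 1111  = hex F
Output column (row 0 .. row 31) = 11111111111111111111111111111111
Output column grouped in 4s = 1111 1111 1111 1111 1111 1111 1111 1111 = 0xFFFFFFFF
Convert to decimal digit by digit (value = value*16 + digit):
  F -> 15
  15*16 + 15 (F) = 255
  255*16 + 15 (F) = 4095
  4095*16 + 15 (F) = 65535
  65535*16 + 15 (F) = 1048575
  1048575*16 + 15 (F) = 16777215
  16777215*16 + 15 (F) = 268435455
  268435455*16 + 15 (F) = 4294967295
Decimal = 4294967295

4294967295


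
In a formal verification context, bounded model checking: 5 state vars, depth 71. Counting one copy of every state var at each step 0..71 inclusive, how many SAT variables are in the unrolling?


BMC unrolls to depth k, creating one copy of each state var for steps 0..k.
Step count = 71 + 1 = 72 (steps 0 through 71)
Vars per step = 5
Total = 5 * 72 = 360

360


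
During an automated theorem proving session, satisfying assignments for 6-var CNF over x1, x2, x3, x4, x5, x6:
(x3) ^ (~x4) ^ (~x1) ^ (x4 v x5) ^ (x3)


CNF with 5 clauses over 6 vars (64 assignments).
An assignment satisfies CNF iff every clause has >=1 true literal.
Check each row (bits = x1,x2,x3,x4,x5,x6; clause T/F shown):
  row 0 [000000]: clauses=FTTFF -> 0
  row 1 [000001]: clauses=FTTFF -> 0
  row 2 [000010]: clauses=FTTTF -> 0
  row 3 [000011]: clauses=FTTTF -> 0
  row 4 [000100]: clauses=FFTTF -> 0
  (every remaining row is evaluated the same way; all 64 results are listed next)
Full result column, 8 rows per line (x1,x2,x3 fixed per line; x4,x5,x6 runs 000..111 left to right):
  rows 0-7 [x1,x2,x3=000]: 00000000  (ones: 0)
  rows 8-15 [x1,x2,x3=001]: 00110000  (ones: 2)
  rows 16-23 [x1,x2,x3=010]: 00000000  (ones: 0)
  rows 24-31 [x1,x2,x3=011]: 00110000  (ones: 2)
  rows 32-39 [x1,x2,x3=100]: 00000000  (ones: 0)
  rows 40-47 [x1,x2,x3=101]: 00000000  (ones: 0)
  rows 48-55 [x1,x2,x3=110]: 00000000  (ones: 0)
  rows 56-63 [x1,x2,x3=111]: 00000000  (ones: 0)
Satisfying assignments = 0+2+0+2+0+0+0+0 = 4

4


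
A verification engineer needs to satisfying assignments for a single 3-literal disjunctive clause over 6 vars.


Step 1: Total=2^6=64
Step 2: Unsat when all 3 false: 2^3=8
Step 3: Sat=64-8=56

56


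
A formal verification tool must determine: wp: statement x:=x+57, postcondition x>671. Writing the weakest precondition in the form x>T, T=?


Formula: wp(x:=E, P) = P[E/x] (substitute E for x in postcondition)
Step 1: Postcondition: x>671
Step 2: Substitute x+57 for x: x+57>671
Step 3: Solve for x: x > 671-57 = 614

614


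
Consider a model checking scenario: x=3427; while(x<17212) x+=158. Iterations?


Step 1: x goes from 3427 toward 17212 by 158; the body runs while x<17212, so iterations = ceil((bound-start)/step)
Step 2: Distance=13785
Step 3: ceil(13785/158)=88

88


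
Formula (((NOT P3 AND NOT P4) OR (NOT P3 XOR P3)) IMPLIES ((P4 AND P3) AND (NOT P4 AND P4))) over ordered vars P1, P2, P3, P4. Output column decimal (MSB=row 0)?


Formula: (((NOT P3 AND NOT P4) OR (NOT P3 XOR P3)) IMPLIES ((P4 AND P3) AND (NOT P4 AND P4))) over P1, P2, P3, P4 (16 rows)
Evaluate each row (bits = P1,P2,P3,P4, MSB first):
  row 0 [0000]: (((NOT 0 AND NOT 0) OR (NOT 0 XOR 0)) IMPLIES ((0 AND 0) AND (NOT 0 AND 0))) -> 0
  row 1 [0001]: (((NOT 0 AND NOT 1) OR (NOT 0 XOR 0)) IMPLIES ((1 AND 0) AND (NOT 1 AND 1))) -> 0
  row 2 [0010]: (((NOT 1 AND NOT 0) OR (NOT 1 XOR 1)) IMPLIES ((0 AND 1) AND (NOT 0 AND 0))) -> 0
  row 3 [0011]: (((NOT 1 AND NOT 1) OR (NOT 1 XOR 1)) IMPLIES ((1 AND 1) AND (NOT 1 AND 1))) -> 0
  row 4 [0100]: (((NOT 0 AND NOT 0) OR (NOT 0 XOR 0)) IMPLIES ((0 AND 0) AND (NOT 0 AND 0))) -> 0
  row 5 [0101]: (((NOT 0 AND NOT 1) OR (NOT 0 XOR 0)) IMPLIES ((1 AND 0) AND (NOT 1 AND 1))) -> 0
  row 6 [0110]: (((NOT 1 AND NOT 0) OR (NOT 1 XOR 1)) IMPLIES ((0 AND 1) AND (NOT 0 AND 0))) -> 0
  row 7 [0111]: (((NOT 1 AND NOT 1) OR (NOT 1 XOR 1)) IMPLIES ((1 AND 1) AND (NOT 1 AND 1))) -> 0
  row 8 [1000]: (((NOT 0 AND NOT 0) OR (NOT 0 XOR 0)) IMPLIES ((0 AND 0) AND (NOT 0 AND 0))) -> 0
  row 9 [1001]: (((NOT 0 AND NOT 1) OR (NOT 0 XOR 0)) IMPLIES ((1 AND 0) AND (NOT 1 AND 1))) -> 0
  row 10 [1010]: (((NOT 1 AND NOT 0) OR (NOT 1 XOR 1)) IMPLIES ((0 AND 1) AND (NOT 0 AND 0))) -> 0
  row 11 [1011]: (((NOT 1 AND NOT 1) OR (NOT 1 XOR 1)) IMPLIES ((1 AND 1) AND (NOT 1 AND 1))) -> 0
  row 12 [1100]: (((NOT 0 AND NOT 0) OR (NOT 0 XOR 0)) IMPLIES ((0 AND 0) AND (NOT 0 AND 0))) -> 0
  row 13 [1101]: (((NOT 0 AND NOT 1) OR (NOT 0 XOR 0)) IMPLIES ((1 AND 0) AND (NOT 1 AND 1))) -> 0
  row 14 [1110]: (((NOT 1 AND NOT 0) OR (NOT 1 XOR 1)) IMPLIES ((0 AND 1) AND (NOT 0 AND 0))) -> 0
  row 15 [1111]: (((NOT 1 AND NOT 1) OR (NOT 1 XOR 1)) IMPLIES ((1 AND 1) AND (NOT 1 AND 1))) -> 0
Full result column, 4 rows per line (P1,P2 fixed per line; P3,P4 runs 00..11 left to right):
  rows 0-3 [P1,P2=00]: 0000  = hex 0
  rows 4-7 [P1,P2=01]: 0000  = hex 0
  rows 8-11 [P1,P2=10]: 0000  = hex 0
  rows 12-15 [P1,P2=11]: 0000  = hex 0
Output column (row 0 .. row 15) = 0000000000000000
Output column grouped in 4s = 0000 0000 0000 0000 = 0x0000
Convert to decimal digit by digit (value = value*16 + digit):
  0 -> 0
  0*16 + 0 = 0
  0*16 + 0 = 0
  0*16 + 0 = 0
Decimal = 0

0


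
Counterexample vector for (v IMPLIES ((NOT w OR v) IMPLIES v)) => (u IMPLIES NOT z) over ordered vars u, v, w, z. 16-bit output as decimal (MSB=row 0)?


F1 = (v IMPLIES ((NOT w OR v) IMPLIES v))
F2 = (u IMPLIES NOT z)
Counterexample to F1=>F2 is where F1=1 and F2=0.
Evaluate each row (bits = u,v,w,z, MSB first):
  row 0 [0000]: F1=1 F2=1 -> F1&~F2 -> 0
  row 1 [0001]: F1=1 F2=1 -> F1&~F2 -> 0
  row 2 [0010]: F1=1 F2=1 -> F1&~F2 -> 0
  row 3 [0011]: F1=1 F2=1 -> F1&~F2 -> 0
  row 4 [0100]: F1=1 F2=1 -> F1&~F2 -> 0
  row 5 [0101]: F1=1 F2=1 -> F1&~F2 -> 0
  row 6 [0110]: F1=1 F2=1 -> F1&~F2 -> 0
  row 7 [0111]: F1=1 F2=1 -> F1&~F2 -> 0
  row 8 [1000]: F1=1 F2=1 -> F1&~F2 -> 0
  row 9 [1001]: F1=1 F2=0 -> F1&~F2 -> 1
  row 10 [1010]: F1=1 F2=1 -> F1&~F2 -> 0
  row 11 [1011]: F1=1 F2=0 -> F1&~F2 -> 1
  row 12 [1100]: F1=1 F2=1 -> F1&~F2 -> 0
  row 13 [1101]: F1=1 F2=0 -> F1&~F2 -> 1
  row 14 [1110]: F1=1 F2=1 -> F1&~F2 -> 0
  row 15 [1111]: F1=1 F2=0 -> F1&~F2 -> 1
Full result column, 4 rows per line (u,v fixed per line; w,z runs 00..11 left to right):
  rows 0-3 [u,v=00]: 0000  = hex 0
  rows 4-7 [u,v=01]: 0000  = hex 0
  rows 8-11 [u,v=10]: 0101  = hex 5
  rows 12-15 [u,v=11]: 0101  = hex 5
Counterexample vector (row 0 .. row 15) = 0000000001010101
Output column grouped in 4s = 0000 0000 0101 0101 = 0x0055
Convert to decimal digit by digit (value = value*16 + digit):
  0 -> 0
  0*16 + 0 = 0
  0*16 + 5 = 5
  5*16 + 5 = 85
Decimal = 85

85


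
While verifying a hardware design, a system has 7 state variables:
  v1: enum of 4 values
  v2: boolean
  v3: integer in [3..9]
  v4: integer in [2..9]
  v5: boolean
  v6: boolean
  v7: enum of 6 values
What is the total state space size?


State space = product of domain sizes of all variables.
Domain sizes:
  v1 (enum of 4 values): 4
  v2 (boolean): 2
  v3 (integer in [3..9]): 7
  v4 (integer in [2..9]): 8
  v5 (boolean): 2
  v6 (boolean): 2
  v7 (enum of 6 values): 6
Product = 4 * 2 * 7 * 8 * 2 * 2 * 6 = 10752

10752


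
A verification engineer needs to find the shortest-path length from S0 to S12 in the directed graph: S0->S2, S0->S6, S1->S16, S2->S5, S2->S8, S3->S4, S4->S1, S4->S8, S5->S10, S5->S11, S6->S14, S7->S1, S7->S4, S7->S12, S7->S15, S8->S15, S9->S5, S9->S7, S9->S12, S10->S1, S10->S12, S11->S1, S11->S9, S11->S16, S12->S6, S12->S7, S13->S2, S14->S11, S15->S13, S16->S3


BFS layer-by-layer from S0:
  dist 0: {S0}
  dist 1: {S2, S6}
  dist 2: {S5, S8, S14}
  dist 3: {S10, S11, S15}
  dist 4: {S1, S9, S12, S13, S16}
  -> S12 reached at distance 4
Shortest path length = 4

4


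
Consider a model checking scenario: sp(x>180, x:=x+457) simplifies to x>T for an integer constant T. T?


Formula: sp(P, x:=E) = exists old_x. (x = E[old_x/x]) AND P[old_x/x] (old_x is the value of x before the assignment; eliminate old_x by solving x = E[old_x/x] for old_x)
Step 1: Precondition P: x>180, i.e. old_x > 180
Step 2: Assignment gives x = old_x + 457, so old_x = x - 457
Step 3: Substitute into P: x - 457 > 180
Step 4: Simplify: x > 180+457 = 637

637


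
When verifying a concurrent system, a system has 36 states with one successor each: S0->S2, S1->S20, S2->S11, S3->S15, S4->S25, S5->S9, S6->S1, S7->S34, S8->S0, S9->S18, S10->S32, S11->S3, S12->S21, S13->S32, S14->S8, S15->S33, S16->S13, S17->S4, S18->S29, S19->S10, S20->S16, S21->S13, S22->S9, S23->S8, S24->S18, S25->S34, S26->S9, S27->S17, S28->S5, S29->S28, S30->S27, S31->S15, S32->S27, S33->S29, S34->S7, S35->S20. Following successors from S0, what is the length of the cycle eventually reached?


Trace from S0 until a state repeats:
  S0 -> S2 -> S11 -> S3 -> S15 -> S33 -> S29 -> S28 -> S5 -> S9 -> S18 -> S29
S29 first seen at step 6, revisited at step 11.
Cycle length = 11 - 6 = 5

5


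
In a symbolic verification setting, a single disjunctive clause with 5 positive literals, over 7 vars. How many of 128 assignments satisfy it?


Step 1: Total=2^7=128
Step 2: Unsat when all 5 false: 2^2=4
Step 3: Sat=128-4=124

124


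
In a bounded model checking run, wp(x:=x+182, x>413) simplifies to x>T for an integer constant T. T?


Formula: wp(x:=E, P) = P[E/x] (substitute E for x in postcondition)
Step 1: Postcondition: x>413
Step 2: Substitute x+182 for x: x+182>413
Step 3: Solve for x: x > 413-182 = 231

231


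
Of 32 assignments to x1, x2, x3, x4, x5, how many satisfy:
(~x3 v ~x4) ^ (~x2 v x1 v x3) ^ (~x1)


CNF with 3 clauses over 5 vars (32 assignments).
An assignment satisfies CNF iff every clause has >=1 true literal.
Check each row (bits = x1,x2,x3,x4,x5; clause T/F shown):
  row 0 [00000]: clauses=TTT -> 1
  row 1 [00001]: clauses=TTT -> 1
  row 2 [00010]: clauses=TTT -> 1
  row 3 [00011]: clauses=TTT -> 1
  row 4 [00100]: clauses=TTT -> 1
  row 5 [00101]: clauses=TTT -> 1
  row 6 [00110]: clauses=FTT -> 0
  row 7 [00111]: clauses=FTT -> 0
  row 8 [01000]: clauses=TFT -> 0
  row 9 [01001]: clauses=TFT -> 0
  row 10 [01010]: clauses=TFT -> 0
  row 11 [01011]: clauses=TFT -> 0
  row 12 [01100]: clauses=TTT -> 1
  row 13 [01101]: clauses=TTT -> 1
  row 14 [01110]: clauses=FTT -> 0
  row 15 [01111]: clauses=FTT -> 0
  row 16 [10000]: clauses=TTF -> 0
  row 17 [10001]: clauses=TTF -> 0
  row 18 [10010]: clauses=TTF -> 0
  row 19 [10011]: clauses=TTF -> 0
  row 20 [10100]: clauses=TTF -> 0
  row 21 [10101]: clauses=TTF -> 0
  row 22 [10110]: clauses=FTF -> 0
  row 23 [10111]: clauses=FTF -> 0
  row 24 [11000]: clauses=TTF -> 0
  row 25 [11001]: clauses=TTF -> 0
  row 26 [11010]: clauses=TTF -> 0
  row 27 [11011]: clauses=TTF -> 0
  row 28 [11100]: clauses=TTF -> 0
  row 29 [11101]: clauses=TTF -> 0
  row 30 [11110]: clauses=FTF -> 0
  row 31 [11111]: clauses=FTF -> 0
Full result column, 8 rows per line (x1,x2 fixed per line; x3,x4,x5 runs 000..111 left to right):
  rows 0-7 [x1,x2=00]: 11111100  (ones: 6)
  rows 8-15 [x1,x2=01]: 00001100  (ones: 2)
  rows 16-23 [x1,x2=10]: 00000000  (ones: 0)
  rows 24-31 [x1,x2=11]: 00000000  (ones: 0)
Satisfying assignments = 6+2+0+0 = 8

8


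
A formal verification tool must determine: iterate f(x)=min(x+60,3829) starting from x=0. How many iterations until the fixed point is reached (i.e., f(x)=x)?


Step 1: x=0, cap=3829, increment=60
Step 2: x grows by 60 each step until capped at 3829; fixed point is x=3829
Step 3: iterations = ceil(3829/60) = 64

64


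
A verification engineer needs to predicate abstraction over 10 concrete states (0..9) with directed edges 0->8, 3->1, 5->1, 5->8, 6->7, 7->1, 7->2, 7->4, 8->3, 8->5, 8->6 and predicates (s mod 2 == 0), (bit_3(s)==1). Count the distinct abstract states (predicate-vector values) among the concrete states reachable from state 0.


BFS from 0:
Concrete reachable: {0, 1, 2, 3, 4, 5, 6, 7, 8}
Abstract via predicates (s mod 2 == 0), (bit_3(s)==1):
  (0,0) <- {1, 3, 5, 7}
  (1,0) <- {0, 2, 4, 6}
  (1,1) <- {8}
Distinct abstract states = 3

3


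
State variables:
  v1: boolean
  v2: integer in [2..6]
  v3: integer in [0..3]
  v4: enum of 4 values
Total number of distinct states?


State space = product of domain sizes of all variables.
Domain sizes:
  v1 (boolean): 2
  v2 (integer in [2..6]): 5
  v3 (integer in [0..3]): 4
  v4 (enum of 4 values): 4
Product = 2 * 5 * 4 * 4 = 160

160


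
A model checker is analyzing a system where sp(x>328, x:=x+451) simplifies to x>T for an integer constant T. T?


Formula: sp(P, x:=E) = exists old_x. (x = E[old_x/x]) AND P[old_x/x] (old_x is the value of x before the assignment; eliminate old_x by solving x = E[old_x/x] for old_x)
Step 1: Precondition P: x>328, i.e. old_x > 328
Step 2: Assignment gives x = old_x + 451, so old_x = x - 451
Step 3: Substitute into P: x - 451 > 328
Step 4: Simplify: x > 328+451 = 779

779


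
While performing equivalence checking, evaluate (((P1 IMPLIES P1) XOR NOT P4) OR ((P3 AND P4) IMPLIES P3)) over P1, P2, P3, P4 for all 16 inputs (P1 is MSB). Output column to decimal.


Formula: (((P1 IMPLIES P1) XOR NOT P4) OR ((P3 AND P4) IMPLIES P3)) over P1, P2, P3, P4 (16 rows)
Evaluate each row (bits = P1,P2,P3,P4, MSB first):
  row 0 [0000]: (((0 IMPLIES 0) XOR NOT 0) OR ((0 AND 0) IMPLIES 0)) -> 1
  row 1 [0001]: (((0 IMPLIES 0) XOR NOT 1) OR ((0 AND 1) IMPLIES 0)) -> 1
  row 2 [0010]: (((0 IMPLIES 0) XOR NOT 0) OR ((1 AND 0) IMPLIES 1)) -> 1
  row 3 [0011]: (((0 IMPLIES 0) XOR NOT 1) OR ((1 AND 1) IMPLIES 1)) -> 1
  row 4 [0100]: (((0 IMPLIES 0) XOR NOT 0) OR ((0 AND 0) IMPLIES 0)) -> 1
  row 5 [0101]: (((0 IMPLIES 0) XOR NOT 1) OR ((0 AND 1) IMPLIES 0)) -> 1
  row 6 [0110]: (((0 IMPLIES 0) XOR NOT 0) OR ((1 AND 0) IMPLIES 1)) -> 1
  row 7 [0111]: (((0 IMPLIES 0) XOR NOT 1) OR ((1 AND 1) IMPLIES 1)) -> 1
  row 8 [1000]: (((1 IMPLIES 1) XOR NOT 0) OR ((0 AND 0) IMPLIES 0)) -> 1
  row 9 [1001]: (((1 IMPLIES 1) XOR NOT 1) OR ((0 AND 1) IMPLIES 0)) -> 1
  row 10 [1010]: (((1 IMPLIES 1) XOR NOT 0) OR ((1 AND 0) IMPLIES 1)) -> 1
  row 11 [1011]: (((1 IMPLIES 1) XOR NOT 1) OR ((1 AND 1) IMPLIES 1)) -> 1
  row 12 [1100]: (((1 IMPLIES 1) XOR NOT 0) OR ((0 AND 0) IMPLIES 0)) -> 1
  row 13 [1101]: (((1 IMPLIES 1) XOR NOT 1) OR ((0 AND 1) IMPLIES 0)) -> 1
  row 14 [1110]: (((1 IMPLIES 1) XOR NOT 0) OR ((1 AND 0) IMPLIES 1)) -> 1
  row 15 [1111]: (((1 IMPLIES 1) XOR NOT 1) OR ((1 AND 1) IMPLIES 1)) -> 1
Full result column, 4 rows per line (P1,P2 fixed per line; P3,P4 runs 00..11 left to right):
  rows 0-3 [P1,P2=00]: 1111  = hex F
  rows 4-7 [P1,P2=01]: 1111  = hex F
  rows 8-11 [P1,P2=10]: 1111  = hex F
  rows 12-15 [P1,P2=11]: 1111  = hex F
Output column (row 0 .. row 15) = 1111111111111111
Output column grouped in 4s = 1111 1111 1111 1111 = 0xFFFF
Convert to decimal digit by digit (value = value*16 + digit):
  F -> 15
  15*16 + 15 (F) = 255
  255*16 + 15 (F) = 4095
  4095*16 + 15 (F) = 65535
Decimal = 65535

65535
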